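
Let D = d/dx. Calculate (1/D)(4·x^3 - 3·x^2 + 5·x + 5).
x^{4} - x^{3} + \frac{5 x^{2}}{2} + 5 x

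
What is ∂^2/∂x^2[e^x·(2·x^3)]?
2 x \left(x^{2} + 6 x + 6\right) e^{x}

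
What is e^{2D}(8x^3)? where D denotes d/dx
8 x^{3} + 48 x^{2} + 96 x + 64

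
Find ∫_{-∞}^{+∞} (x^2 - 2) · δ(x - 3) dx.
7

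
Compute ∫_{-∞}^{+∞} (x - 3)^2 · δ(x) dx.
9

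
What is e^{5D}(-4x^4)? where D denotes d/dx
- 4 x^{4} - 80 x^{3} - 600 x^{2} - 2000 x - 2500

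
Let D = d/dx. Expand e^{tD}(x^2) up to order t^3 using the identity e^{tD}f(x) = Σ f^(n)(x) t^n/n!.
t^{2} + 2 t x + x^{2}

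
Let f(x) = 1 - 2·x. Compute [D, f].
-2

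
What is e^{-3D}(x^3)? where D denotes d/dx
x^{3} - 9 x^{2} + 27 x - 27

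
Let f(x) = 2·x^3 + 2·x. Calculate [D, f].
6 x^{2} + 2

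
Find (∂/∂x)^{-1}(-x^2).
- \frac{x^{3}}{3}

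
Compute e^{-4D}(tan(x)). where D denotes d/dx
\tan{\left(x - 4 \right)}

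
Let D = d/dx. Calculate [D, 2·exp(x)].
2 e^{x}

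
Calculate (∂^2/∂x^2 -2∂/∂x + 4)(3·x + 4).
12 x + 10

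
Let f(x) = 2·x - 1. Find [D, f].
2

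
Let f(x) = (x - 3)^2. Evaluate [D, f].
2 x - 6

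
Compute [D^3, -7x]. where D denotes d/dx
-21D^{2}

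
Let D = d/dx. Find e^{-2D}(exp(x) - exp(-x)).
- e^{2 - x} + e^{x - 2}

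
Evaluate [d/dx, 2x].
2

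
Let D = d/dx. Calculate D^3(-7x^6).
- 840 x^{3}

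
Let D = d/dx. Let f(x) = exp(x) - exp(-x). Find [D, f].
2 \cosh{\left(x \right)}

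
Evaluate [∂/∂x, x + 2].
1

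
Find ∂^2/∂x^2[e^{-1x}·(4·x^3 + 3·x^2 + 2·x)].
\left(4 x^{3} - 21 x^{2} + 14 x + 2\right) e^{- x}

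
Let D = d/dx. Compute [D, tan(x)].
\frac{1}{\cos^{2}{\left(x \right)}}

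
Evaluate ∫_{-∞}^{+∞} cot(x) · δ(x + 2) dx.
- \cot{\left(2 \right)}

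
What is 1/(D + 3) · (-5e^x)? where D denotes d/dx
- \frac{5 e^{x}}{4}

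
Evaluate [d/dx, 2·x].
2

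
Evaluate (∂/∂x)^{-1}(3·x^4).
\frac{3 x^{5}}{5}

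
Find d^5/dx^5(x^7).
2520 x^{2}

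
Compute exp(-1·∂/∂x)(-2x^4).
- 2 x^{4} + 8 x^{3} - 12 x^{2} + 8 x - 2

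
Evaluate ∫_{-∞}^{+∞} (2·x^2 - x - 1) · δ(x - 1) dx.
0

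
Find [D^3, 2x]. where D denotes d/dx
6D^{2}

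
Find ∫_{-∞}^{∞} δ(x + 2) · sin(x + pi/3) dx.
\cos{\left(\frac{\pi}{6} + 2 \right)}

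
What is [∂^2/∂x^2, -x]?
-2\frac{d}{dx}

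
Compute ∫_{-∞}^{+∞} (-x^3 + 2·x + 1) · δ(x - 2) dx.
-3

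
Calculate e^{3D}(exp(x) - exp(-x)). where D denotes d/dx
2 \sinh{\left(x + 3 \right)}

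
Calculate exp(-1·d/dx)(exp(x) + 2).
e^{x - 1} + 2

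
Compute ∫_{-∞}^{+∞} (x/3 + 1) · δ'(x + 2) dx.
- \frac{1}{3}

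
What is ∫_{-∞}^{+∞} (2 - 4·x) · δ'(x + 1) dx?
4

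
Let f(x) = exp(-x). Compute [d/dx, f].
- e^{- x}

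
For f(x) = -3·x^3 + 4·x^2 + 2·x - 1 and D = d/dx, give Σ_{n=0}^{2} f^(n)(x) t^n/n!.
t^{2} \left(4 - 9 x\right) + t \left(- 9 x^{2} + 8 x + 2\right) - 3 x^{3} + 4 x^{2} + 2 x - 1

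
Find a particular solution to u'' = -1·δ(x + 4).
-\frac{|x + 4|}{2}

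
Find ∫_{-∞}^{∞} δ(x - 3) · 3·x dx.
9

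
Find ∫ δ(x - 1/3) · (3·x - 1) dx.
0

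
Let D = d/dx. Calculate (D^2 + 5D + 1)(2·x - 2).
2 x + 8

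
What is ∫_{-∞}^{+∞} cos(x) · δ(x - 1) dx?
\cos{\left(1 \right)}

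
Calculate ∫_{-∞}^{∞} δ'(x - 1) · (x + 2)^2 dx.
-6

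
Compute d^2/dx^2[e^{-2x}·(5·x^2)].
10 \left(2 x^{2} - 4 x + 1\right) e^{- 2 x}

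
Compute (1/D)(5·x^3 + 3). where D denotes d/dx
\frac{5 x^{4}}{4} + 3 x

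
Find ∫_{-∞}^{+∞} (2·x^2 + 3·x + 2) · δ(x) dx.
2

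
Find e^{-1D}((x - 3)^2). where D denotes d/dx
x^{2} - 8 x + 16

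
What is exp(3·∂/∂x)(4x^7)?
4 x^{7} + 84 x^{6} + 756 x^{5} + 3780 x^{4} + 11340 x^{3} + 20412 x^{2} + 20412 x + 8748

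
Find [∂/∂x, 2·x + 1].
2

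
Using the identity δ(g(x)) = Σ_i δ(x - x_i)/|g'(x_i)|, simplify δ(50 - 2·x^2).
\frac{\delta(x - 5) + \delta(x + 5)}{20}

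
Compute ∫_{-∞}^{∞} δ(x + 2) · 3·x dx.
-6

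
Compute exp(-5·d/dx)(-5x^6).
- 5 x^{6} + 150 x^{5} - 1875 x^{4} + 12500 x^{3} - 46875 x^{2} + 93750 x - 78125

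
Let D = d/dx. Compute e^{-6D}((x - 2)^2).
x^{2} - 16 x + 64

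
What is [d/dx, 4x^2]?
8 x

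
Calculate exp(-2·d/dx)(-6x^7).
- 6 x^{7} + 84 x^{6} - 504 x^{5} + 1680 x^{4} - 3360 x^{3} + 4032 x^{2} - 2688 x + 768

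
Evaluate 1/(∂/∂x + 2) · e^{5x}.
\frac{e^{5 x}}{7}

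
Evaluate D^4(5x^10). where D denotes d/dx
25200 x^{6}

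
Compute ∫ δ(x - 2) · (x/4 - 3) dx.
- \frac{5}{2}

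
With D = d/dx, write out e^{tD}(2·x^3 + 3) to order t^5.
2 t^{3} + 6 t^{2} x + 6 t x^{2} + 2 x^{3} + 3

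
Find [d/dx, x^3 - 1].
3 x^{2}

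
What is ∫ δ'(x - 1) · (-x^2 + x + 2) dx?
1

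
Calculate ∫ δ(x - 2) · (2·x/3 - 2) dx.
- \frac{2}{3}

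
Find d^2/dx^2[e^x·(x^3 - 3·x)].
\left(x^{3} + 6 x^{2} + 3 x - 6\right) e^{x}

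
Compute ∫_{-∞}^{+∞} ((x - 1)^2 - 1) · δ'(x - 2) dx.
-2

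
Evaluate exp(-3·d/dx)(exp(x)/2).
\frac{e^{x - 3}}{2}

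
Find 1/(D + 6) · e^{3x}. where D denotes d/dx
\frac{e^{3 x}}{9}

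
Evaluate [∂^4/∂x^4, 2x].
8\frac{d^{3}}{dx^{3}}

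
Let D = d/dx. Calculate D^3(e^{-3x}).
- 27 e^{- 3 x}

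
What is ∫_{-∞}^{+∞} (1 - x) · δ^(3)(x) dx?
0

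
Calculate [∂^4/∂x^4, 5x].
20\frac{d^{3}}{dx^{3}}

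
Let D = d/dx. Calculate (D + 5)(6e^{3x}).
48 e^{3 x}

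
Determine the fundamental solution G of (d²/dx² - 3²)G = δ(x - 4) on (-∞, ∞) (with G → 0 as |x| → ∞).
-\frac{e^{-3|x - 4|}}{6}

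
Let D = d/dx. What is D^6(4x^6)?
2880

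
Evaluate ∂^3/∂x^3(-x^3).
-6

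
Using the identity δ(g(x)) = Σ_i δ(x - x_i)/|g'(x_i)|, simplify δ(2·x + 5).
\frac{\delta(x + 5/2)}{2}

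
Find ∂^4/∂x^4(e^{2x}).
16 e^{2 x}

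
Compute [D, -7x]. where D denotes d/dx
-7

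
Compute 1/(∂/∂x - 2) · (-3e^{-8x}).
\frac{3 e^{- 8 x}}{10}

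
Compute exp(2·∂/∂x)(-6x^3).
- 6 x^{3} - 36 x^{2} - 72 x - 48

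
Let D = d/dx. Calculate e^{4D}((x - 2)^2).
x^{2} + 4 x + 4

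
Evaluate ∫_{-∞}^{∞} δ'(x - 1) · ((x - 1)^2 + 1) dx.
0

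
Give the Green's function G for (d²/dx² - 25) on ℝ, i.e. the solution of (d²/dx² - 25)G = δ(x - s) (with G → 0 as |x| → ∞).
-\frac{e^{-5|x-s|}}{10}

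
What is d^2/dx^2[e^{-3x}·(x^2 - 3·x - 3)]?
\left(9 x^{2} - 39 x - 7\right) e^{- 3 x}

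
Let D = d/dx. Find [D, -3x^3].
- 9 x^{2}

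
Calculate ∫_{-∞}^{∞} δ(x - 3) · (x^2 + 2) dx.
11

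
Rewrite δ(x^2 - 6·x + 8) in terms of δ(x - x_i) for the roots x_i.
\frac{\delta(x - 2) + \delta(x - 4)}{2}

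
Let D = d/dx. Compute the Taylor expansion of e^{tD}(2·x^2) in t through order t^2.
2 t^{2} + 4 t x + 2 x^{2}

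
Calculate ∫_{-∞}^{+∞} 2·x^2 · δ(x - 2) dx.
8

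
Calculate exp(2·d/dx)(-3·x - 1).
- 3 x - 7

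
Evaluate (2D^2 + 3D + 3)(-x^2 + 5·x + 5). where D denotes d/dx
- 3 x^{2} + 9 x + 26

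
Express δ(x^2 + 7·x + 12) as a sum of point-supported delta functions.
\frac{\delta(x + 4) + \delta(x + 3)}{1}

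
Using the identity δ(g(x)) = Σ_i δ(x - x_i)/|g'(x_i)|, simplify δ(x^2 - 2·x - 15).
\frac{\delta(x + 3) + \delta(x - 5)}{8}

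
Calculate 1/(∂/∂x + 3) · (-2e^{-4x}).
2 e^{- 4 x}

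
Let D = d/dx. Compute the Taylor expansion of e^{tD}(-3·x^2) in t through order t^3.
- 3 t^{2} - 6 t x - 3 x^{2}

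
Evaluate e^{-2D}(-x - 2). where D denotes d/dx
- x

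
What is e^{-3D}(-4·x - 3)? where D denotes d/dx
9 - 4 x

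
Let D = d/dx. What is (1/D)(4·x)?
2 x^{2}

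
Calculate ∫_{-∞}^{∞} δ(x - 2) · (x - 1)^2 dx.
1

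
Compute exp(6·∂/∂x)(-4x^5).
- 4 x^{5} - 120 x^{4} - 1440 x^{3} - 8640 x^{2} - 25920 x - 31104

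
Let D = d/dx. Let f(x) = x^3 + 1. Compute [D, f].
3 x^{2}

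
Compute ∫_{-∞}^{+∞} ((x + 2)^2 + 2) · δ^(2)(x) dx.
2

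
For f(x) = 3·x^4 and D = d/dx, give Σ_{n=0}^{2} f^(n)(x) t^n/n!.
3 x^{2} \left(6 t^{2} + 4 t x + x^{2}\right)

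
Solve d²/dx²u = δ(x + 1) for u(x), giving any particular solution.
\frac{|x + 1|}{2}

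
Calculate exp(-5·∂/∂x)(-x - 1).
4 - x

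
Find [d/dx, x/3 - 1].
\frac{1}{3}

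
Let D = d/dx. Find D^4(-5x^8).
- 8400 x^{4}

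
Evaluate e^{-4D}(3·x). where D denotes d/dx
3 x - 12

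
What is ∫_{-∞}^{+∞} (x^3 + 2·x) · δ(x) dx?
0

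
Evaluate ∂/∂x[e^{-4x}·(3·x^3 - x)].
\left(- 12 x^{3} + 9 x^{2} + 4 x - 1\right) e^{- 4 x}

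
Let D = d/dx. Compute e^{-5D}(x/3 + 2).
\frac{x}{3} + \frac{1}{3}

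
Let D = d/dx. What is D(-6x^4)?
- 24 x^{3}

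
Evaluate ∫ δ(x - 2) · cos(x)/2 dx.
\frac{\cos{\left(2 \right)}}{2}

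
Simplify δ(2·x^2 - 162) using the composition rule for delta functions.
\frac{\delta(x - 9) + \delta(x + 9)}{36}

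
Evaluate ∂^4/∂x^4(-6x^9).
- 18144 x^{5}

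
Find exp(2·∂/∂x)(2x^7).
2 x^{7} + 28 x^{6} + 168 x^{5} + 560 x^{4} + 1120 x^{3} + 1344 x^{2} + 896 x + 256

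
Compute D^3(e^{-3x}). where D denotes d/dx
- 27 e^{- 3 x}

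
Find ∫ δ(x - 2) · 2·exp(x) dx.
2 e^{2}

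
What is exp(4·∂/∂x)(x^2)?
x^{2} + 8 x + 16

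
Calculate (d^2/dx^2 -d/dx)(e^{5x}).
20 e^{5 x}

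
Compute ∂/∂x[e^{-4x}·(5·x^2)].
10 x \left(1 - 2 x\right) e^{- 4 x}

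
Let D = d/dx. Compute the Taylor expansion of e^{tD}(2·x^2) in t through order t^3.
2 t^{2} + 4 t x + 2 x^{2}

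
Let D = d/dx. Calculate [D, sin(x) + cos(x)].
- \sin{\left(x \right)} + \cos{\left(x \right)}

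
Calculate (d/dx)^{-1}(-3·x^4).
- \frac{3 x^{5}}{5}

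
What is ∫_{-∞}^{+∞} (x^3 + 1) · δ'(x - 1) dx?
-3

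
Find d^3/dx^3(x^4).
24 x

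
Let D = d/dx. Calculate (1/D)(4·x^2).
\frac{4 x^{3}}{3}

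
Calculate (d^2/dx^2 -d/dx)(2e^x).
0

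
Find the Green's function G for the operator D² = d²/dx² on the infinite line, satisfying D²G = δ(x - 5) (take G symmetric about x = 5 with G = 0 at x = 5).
\frac{|x - 5|}{2}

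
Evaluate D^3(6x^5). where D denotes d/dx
360 x^{2}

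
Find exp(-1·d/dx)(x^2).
x^{2} - 2 x + 1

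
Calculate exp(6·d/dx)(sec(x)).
\sec{\left(x + 6 \right)}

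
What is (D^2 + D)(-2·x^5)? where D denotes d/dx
10 x^{3} \left(- x - 4\right)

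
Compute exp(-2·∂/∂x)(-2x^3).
- 2 x^{3} + 12 x^{2} - 24 x + 16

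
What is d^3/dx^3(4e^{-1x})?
- 4 e^{- x}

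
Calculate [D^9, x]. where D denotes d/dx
9D^{8}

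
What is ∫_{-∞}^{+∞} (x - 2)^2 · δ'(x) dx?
4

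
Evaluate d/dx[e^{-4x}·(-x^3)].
x^{2} \left(4 x - 3\right) e^{- 4 x}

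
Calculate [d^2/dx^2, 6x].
12\frac{d}{dx}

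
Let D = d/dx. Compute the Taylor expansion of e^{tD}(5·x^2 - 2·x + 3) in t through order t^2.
5 t^{2} + 2 t \left(5 x - 1\right) + 5 x^{2} - 2 x + 3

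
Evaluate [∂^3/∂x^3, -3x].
-9\frac{d^{2}}{dx^{2}}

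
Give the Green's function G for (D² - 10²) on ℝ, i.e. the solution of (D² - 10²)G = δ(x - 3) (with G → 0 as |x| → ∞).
-\frac{e^{-10|x - 3|}}{20}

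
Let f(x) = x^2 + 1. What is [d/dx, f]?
2 x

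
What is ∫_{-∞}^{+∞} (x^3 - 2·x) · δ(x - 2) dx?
4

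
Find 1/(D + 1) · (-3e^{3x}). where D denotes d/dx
- \frac{3 e^{3 x}}{4}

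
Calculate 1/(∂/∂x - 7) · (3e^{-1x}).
- \frac{3 e^{- x}}{8}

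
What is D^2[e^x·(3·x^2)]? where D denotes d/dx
3 \left(x^{2} + 4 x + 2\right) e^{x}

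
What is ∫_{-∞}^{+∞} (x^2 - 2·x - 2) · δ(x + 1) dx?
1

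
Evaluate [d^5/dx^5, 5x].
25\frac{d^{4}}{dx^{4}}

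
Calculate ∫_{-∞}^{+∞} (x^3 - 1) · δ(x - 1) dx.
0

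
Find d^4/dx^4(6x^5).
720 x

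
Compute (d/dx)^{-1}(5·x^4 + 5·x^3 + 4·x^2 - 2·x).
x^{5} + \frac{5 x^{4}}{4} + \frac{4 x^{3}}{3} - x^{2}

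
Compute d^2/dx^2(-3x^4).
- 36 x^{2}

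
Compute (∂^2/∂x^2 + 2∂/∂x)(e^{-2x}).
0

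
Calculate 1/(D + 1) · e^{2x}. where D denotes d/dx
\frac{e^{2 x}}{3}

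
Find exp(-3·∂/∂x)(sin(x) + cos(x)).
\sqrt{2} \cos{\left(- x + \frac{\pi}{4} + 3 \right)}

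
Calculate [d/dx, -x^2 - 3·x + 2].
- 2 x - 3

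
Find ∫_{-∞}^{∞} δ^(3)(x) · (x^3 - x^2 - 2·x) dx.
-6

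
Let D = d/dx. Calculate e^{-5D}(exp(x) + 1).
e^{x - 5} + 1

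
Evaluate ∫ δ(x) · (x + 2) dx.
2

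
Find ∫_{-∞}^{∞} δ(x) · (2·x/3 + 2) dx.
2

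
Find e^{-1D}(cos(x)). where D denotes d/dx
\cos{\left(x - 1 \right)}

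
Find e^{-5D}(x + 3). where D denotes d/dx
x - 2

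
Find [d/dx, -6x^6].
- 36 x^{5}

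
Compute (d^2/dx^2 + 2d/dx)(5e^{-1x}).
- 5 e^{- x}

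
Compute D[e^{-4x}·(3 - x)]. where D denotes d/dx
\left(4 x - 13\right) e^{- 4 x}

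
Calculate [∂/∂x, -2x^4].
- 8 x^{3}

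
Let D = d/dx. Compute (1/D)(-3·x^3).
- \frac{3 x^{4}}{4}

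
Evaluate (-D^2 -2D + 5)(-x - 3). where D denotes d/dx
- 5 x - 13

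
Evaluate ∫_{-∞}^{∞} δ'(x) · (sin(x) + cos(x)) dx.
-1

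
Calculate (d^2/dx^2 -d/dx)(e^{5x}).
20 e^{5 x}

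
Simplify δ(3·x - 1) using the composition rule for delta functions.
\frac{\delta(x - 1/3)}{3}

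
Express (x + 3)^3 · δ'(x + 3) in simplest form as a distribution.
0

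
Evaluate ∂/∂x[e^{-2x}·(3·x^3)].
x^{2} \left(9 - 6 x\right) e^{- 2 x}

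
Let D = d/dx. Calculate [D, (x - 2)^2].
2 x - 4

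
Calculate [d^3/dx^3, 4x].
12\frac{d^{2}}{dx^{2}}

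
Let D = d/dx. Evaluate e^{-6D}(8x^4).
8 x^{4} - 192 x^{3} + 1728 x^{2} - 6912 x + 10368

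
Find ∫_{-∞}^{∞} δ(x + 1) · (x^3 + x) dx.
-2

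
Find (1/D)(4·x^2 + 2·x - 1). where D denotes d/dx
\frac{4 x^{3}}{3} + x^{2} - x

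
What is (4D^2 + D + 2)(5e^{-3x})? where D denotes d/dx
175 e^{- 3 x}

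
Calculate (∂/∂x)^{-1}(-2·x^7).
- \frac{x^{8}}{4}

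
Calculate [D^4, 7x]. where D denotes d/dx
28D^{3}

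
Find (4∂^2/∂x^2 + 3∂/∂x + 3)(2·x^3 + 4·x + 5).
6 x^{3} + 18 x^{2} + 60 x + 27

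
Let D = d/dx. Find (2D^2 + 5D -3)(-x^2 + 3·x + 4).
3 x^{2} - 19 x - 1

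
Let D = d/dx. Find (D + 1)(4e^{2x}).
12 e^{2 x}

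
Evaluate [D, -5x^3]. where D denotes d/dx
- 15 x^{2}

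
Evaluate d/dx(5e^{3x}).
15 e^{3 x}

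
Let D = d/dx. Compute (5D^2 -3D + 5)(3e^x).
21 e^{x}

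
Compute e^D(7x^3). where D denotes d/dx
7 x^{3} + 21 x^{2} + 21 x + 7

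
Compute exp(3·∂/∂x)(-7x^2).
- 7 x^{2} - 42 x - 63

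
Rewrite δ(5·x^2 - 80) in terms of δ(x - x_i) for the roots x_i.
\frac{\delta(x - 4) + \delta(x + 4)}{40}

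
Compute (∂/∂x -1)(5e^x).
0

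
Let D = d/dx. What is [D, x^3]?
3 x^{2}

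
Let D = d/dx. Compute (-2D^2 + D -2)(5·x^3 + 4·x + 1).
- 10 x^{3} + 15 x^{2} - 68 x + 2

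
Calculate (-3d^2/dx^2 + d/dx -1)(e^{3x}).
- 25 e^{3 x}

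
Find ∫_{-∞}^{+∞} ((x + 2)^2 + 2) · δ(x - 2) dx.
18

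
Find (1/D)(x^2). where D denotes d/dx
\frac{x^{3}}{3}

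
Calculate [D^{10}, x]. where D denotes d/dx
10D^{9}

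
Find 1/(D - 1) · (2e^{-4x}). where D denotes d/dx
- \frac{2 e^{- 4 x}}{5}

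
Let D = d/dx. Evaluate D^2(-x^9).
- 72 x^{7}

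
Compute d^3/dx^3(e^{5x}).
125 e^{5 x}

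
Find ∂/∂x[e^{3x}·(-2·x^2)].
2 x \left(- 3 x - 2\right) e^{3 x}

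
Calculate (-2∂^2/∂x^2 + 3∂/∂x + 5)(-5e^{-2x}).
45 e^{- 2 x}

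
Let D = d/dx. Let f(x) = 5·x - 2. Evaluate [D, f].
5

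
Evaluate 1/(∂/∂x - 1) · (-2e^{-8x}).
\frac{2 e^{- 8 x}}{9}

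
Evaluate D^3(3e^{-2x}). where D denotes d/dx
- 24 e^{- 2 x}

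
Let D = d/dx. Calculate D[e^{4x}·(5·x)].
\left(20 x + 5\right) e^{4 x}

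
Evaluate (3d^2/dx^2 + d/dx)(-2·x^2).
- 4 x - 12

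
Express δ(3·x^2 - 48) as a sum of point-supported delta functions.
\frac{\delta(x - 4) + \delta(x + 4)}{24}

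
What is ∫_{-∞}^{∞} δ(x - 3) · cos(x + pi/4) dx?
\cos{\left(\frac{\pi}{4} + 3 \right)}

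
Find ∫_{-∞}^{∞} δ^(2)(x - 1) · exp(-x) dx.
e^{-1}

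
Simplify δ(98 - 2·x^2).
\frac{\delta(x - 7) + \delta(x + 7)}{28}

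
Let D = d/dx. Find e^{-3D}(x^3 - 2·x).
x^{3} - 9 x^{2} + 25 x - 21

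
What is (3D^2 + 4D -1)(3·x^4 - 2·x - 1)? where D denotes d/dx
- 3 x^{4} + 48 x^{3} + 108 x^{2} + 2 x - 7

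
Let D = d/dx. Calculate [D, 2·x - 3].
2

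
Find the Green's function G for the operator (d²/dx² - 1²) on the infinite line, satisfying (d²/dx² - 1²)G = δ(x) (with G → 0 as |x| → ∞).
-\frac{e^{-|x|}}{2}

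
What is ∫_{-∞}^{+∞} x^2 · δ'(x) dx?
0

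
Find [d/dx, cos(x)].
- \sin{\left(x \right)}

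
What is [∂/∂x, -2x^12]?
- 24 x^{11}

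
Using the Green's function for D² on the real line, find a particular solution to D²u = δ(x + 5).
\frac{|x + 5|}{2}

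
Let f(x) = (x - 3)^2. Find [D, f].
2 x - 6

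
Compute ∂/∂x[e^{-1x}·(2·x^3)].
2 x^{2} \left(3 - x\right) e^{- x}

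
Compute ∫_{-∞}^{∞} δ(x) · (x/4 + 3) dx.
3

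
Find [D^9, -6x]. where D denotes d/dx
-54D^{8}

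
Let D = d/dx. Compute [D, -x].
-1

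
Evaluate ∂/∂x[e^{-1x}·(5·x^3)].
5 x^{2} \left(3 - x\right) e^{- x}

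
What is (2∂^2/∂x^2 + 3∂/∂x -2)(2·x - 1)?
8 - 4 x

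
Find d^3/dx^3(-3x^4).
- 72 x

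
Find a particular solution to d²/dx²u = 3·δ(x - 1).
\frac{3|x - 1|}{2}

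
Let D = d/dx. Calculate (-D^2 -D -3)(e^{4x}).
- 23 e^{4 x}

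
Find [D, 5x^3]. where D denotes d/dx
15 x^{2}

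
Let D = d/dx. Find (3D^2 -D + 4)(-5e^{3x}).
- 140 e^{3 x}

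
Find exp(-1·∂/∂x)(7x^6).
7 x^{6} - 42 x^{5} + 105 x^{4} - 140 x^{3} + 105 x^{2} - 42 x + 7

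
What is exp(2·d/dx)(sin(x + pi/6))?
\sin{\left(x + \frac{\pi}{6} + 2 \right)}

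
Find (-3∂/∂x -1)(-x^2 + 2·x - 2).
x^{2} + 4 x - 4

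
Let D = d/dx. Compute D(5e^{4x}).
20 e^{4 x}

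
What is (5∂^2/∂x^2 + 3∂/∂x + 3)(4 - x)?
9 - 3 x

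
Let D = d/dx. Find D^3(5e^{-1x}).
- 5 e^{- x}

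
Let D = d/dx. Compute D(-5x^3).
- 15 x^{2}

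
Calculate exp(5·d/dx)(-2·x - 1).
- 2 x - 11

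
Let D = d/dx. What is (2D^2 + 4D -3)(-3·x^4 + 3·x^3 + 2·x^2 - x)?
9 x^{4} - 57 x^{3} - 42 x^{2} + 55 x + 4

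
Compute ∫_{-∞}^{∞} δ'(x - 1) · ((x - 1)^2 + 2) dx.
0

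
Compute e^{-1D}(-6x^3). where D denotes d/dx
- 6 x^{3} + 18 x^{2} - 18 x + 6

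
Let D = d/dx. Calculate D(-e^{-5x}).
5 e^{- 5 x}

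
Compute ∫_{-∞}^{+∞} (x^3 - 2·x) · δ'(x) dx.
2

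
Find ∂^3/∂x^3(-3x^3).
-18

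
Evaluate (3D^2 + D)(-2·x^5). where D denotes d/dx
10 x^{3} \left(- x - 12\right)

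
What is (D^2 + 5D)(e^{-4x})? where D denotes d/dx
- 4 e^{- 4 x}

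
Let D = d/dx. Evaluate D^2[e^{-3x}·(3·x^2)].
3 \left(9 x^{2} - 12 x + 2\right) e^{- 3 x}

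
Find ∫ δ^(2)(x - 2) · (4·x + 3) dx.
0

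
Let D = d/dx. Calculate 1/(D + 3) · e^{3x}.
\frac{e^{3 x}}{6}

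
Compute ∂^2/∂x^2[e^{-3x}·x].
3 \left(3 x - 2\right) e^{- 3 x}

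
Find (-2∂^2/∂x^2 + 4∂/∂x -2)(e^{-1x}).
- 8 e^{- x}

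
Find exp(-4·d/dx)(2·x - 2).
2 x - 10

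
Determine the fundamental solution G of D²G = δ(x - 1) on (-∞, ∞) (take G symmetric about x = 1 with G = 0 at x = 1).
\frac{|x - 1|}{2}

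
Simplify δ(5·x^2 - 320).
\frac{\delta(x - 8) + \delta(x + 8)}{80}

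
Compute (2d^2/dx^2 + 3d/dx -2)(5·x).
15 - 10 x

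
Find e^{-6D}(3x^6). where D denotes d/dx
3 x^{6} - 108 x^{5} + 1620 x^{4} - 12960 x^{3} + 58320 x^{2} - 139968 x + 139968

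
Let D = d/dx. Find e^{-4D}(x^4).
x^{4} - 16 x^{3} + 96 x^{2} - 256 x + 256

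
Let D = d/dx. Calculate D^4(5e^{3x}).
405 e^{3 x}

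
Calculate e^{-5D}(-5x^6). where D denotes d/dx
- 5 x^{6} + 150 x^{5} - 1875 x^{4} + 12500 x^{3} - 46875 x^{2} + 93750 x - 78125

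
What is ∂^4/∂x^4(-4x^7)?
- 3360 x^{3}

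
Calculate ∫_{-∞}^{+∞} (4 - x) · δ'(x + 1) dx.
1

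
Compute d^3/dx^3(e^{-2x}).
- 8 e^{- 2 x}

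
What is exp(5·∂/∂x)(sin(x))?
\sin{\left(x + 5 \right)}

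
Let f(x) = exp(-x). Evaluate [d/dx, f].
- e^{- x}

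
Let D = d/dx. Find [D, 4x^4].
16 x^{3}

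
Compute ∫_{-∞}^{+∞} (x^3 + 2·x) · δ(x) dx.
0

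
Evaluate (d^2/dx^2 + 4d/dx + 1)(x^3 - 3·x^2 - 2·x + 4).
x^{3} + 9 x^{2} - 20 x - 10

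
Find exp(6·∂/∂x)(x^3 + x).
x^{3} + 18 x^{2} + 109 x + 222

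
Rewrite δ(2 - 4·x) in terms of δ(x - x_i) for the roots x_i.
\frac{\delta(x - 1/2)}{4}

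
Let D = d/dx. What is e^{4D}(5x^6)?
5 x^{6} + 120 x^{5} + 1200 x^{4} + 6400 x^{3} + 19200 x^{2} + 30720 x + 20480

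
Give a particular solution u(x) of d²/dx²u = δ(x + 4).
\frac{|x + 4|}{2}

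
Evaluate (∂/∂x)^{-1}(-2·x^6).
- \frac{2 x^{7}}{7}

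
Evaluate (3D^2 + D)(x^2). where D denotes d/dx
2 x + 6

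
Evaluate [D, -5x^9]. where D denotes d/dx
- 45 x^{8}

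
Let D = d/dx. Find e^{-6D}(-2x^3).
- 2 x^{3} + 36 x^{2} - 216 x + 432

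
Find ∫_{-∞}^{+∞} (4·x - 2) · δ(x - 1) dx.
2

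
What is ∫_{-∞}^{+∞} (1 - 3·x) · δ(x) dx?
1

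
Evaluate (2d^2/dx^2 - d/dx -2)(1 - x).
2 x - 1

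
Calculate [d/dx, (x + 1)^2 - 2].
2 x + 2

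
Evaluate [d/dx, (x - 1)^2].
2 x - 2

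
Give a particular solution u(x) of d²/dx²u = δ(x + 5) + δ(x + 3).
\frac{|x + 5|}{2} + \frac{|x + 3|}{2}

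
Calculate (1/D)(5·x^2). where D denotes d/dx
\frac{5 x^{3}}{3}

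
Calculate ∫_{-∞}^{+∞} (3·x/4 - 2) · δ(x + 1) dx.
- \frac{11}{4}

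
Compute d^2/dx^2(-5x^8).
- 280 x^{6}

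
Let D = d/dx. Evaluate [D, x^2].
2 x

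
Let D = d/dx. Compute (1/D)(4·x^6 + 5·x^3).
\frac{4 x^{7}}{7} + \frac{5 x^{4}}{4}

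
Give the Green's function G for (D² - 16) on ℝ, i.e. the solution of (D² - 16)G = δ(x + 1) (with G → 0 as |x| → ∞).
-\frac{e^{-4|x + 1|}}{8}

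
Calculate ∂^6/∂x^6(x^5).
0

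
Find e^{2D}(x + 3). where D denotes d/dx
x + 5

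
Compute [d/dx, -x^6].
- 6 x^{5}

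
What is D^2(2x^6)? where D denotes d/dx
60 x^{4}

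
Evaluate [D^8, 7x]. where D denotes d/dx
56D^{7}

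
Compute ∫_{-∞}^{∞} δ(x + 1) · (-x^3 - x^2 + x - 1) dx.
-2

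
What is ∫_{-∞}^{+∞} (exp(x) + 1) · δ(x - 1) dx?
1 + e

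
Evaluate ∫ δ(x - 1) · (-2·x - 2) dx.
-4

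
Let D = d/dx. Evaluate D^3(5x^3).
30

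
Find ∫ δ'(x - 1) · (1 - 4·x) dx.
4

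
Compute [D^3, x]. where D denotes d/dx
3D^{2}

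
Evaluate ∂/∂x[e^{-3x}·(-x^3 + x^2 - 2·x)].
\left(3 x^{3} - 6 x^{2} + 8 x - 2\right) e^{- 3 x}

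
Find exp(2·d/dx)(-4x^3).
- 4 x^{3} - 24 x^{2} - 48 x - 32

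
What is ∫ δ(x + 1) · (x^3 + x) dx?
-2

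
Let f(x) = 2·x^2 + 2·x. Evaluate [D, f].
4 x + 2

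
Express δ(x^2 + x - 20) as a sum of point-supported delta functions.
\frac{\delta(x - 4) + \delta(x + 5)}{9}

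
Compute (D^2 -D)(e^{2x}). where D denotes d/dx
2 e^{2 x}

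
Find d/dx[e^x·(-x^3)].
x^{2} \left(- x - 3\right) e^{x}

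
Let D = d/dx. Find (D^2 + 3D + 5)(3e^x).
27 e^{x}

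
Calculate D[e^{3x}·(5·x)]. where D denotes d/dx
\left(15 x + 5\right) e^{3 x}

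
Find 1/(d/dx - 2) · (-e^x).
e^{x}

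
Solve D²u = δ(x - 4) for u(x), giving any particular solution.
\frac{|x - 4|}{2}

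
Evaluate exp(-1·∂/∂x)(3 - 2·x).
5 - 2 x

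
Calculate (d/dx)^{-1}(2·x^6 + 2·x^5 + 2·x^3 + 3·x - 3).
\frac{2 x^{7}}{7} + \frac{x^{6}}{3} + \frac{x^{4}}{2} + \frac{3 x^{2}}{2} - 3 x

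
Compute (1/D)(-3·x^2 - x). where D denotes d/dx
- x^{3} - \frac{x^{2}}{2}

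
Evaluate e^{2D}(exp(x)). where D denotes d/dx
e^{x + 2}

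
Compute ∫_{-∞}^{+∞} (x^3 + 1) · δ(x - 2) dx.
9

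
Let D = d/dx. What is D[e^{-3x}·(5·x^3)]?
15 x^{2} \left(1 - x\right) e^{- 3 x}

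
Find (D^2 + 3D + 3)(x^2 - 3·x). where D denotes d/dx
3 x^{2} - 3 x - 7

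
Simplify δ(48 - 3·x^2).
\frac{\delta(x - 4) + \delta(x + 4)}{24}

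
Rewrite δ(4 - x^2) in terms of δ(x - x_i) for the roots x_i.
\frac{\delta(x - 2) + \delta(x + 2)}{4}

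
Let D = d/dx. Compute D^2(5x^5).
100 x^{3}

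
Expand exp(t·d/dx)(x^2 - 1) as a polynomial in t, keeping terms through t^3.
t^{2} + 2 t x + x^{2} - 1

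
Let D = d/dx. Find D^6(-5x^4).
0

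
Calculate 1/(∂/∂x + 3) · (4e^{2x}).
\frac{4 e^{2 x}}{5}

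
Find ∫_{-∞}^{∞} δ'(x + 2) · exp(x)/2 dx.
- \frac{1}{2 e^{2}}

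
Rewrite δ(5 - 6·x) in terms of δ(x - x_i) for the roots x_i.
\frac{\delta(x - 5/6)}{6}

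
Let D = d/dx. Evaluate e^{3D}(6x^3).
6 x^{3} + 54 x^{2} + 162 x + 162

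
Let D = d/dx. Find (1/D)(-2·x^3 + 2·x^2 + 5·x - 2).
- \frac{x^{4}}{2} + \frac{2 x^{3}}{3} + \frac{5 x^{2}}{2} - 2 x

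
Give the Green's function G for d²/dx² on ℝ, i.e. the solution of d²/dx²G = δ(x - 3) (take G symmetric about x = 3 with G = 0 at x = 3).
\frac{|x - 3|}{2}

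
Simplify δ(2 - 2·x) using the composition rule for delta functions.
\frac{\delta(x - 1)}{2}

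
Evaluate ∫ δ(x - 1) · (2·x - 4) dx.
-2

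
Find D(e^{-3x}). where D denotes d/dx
- 3 e^{- 3 x}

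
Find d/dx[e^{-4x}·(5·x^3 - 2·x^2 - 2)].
\left(- 20 x^{3} + 23 x^{2} - 4 x + 8\right) e^{- 4 x}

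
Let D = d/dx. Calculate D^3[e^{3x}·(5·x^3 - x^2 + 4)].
\left(135 x^{3} + 378 x^{2} + 216 x + 120\right) e^{3 x}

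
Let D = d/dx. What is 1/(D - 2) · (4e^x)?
- 4 e^{x}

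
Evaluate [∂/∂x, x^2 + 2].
2 x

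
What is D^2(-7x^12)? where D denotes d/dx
- 924 x^{10}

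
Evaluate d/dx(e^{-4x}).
- 4 e^{- 4 x}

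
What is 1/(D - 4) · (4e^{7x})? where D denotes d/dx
\frac{4 e^{7 x}}{3}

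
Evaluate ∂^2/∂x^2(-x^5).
- 20 x^{3}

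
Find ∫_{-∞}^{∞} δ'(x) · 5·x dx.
-5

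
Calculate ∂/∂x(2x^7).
14 x^{6}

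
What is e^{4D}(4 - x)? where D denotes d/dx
- x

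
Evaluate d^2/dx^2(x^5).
20 x^{3}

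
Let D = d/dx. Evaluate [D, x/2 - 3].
\frac{1}{2}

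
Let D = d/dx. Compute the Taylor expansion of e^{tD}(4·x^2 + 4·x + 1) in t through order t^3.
4 t^{2} + 4 t \left(2 x + 1\right) + 4 x^{2} + 4 x + 1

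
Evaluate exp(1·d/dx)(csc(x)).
\csc{\left(x + 1 \right)}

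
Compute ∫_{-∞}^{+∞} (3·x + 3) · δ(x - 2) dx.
9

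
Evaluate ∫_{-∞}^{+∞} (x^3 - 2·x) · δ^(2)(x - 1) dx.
6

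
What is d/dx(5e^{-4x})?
- 20 e^{- 4 x}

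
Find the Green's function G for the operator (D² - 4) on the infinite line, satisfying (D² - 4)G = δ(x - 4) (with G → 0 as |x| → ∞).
-\frac{e^{-2|x - 4|}}{4}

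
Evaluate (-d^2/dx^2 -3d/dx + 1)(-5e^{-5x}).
45 e^{- 5 x}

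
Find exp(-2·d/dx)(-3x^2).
- 3 x^{2} + 12 x - 12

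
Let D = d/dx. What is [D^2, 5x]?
10D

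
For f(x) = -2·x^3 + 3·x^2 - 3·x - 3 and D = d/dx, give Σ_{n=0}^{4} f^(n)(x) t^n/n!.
- 2 t^{3} - t^{2} \left(6 x - 3\right) - 3 t \left(2 x^{2} - 2 x + 1\right) - 2 x^{3} + 3 x^{2} - 3 x - 3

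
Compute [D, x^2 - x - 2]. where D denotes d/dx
2 x - 1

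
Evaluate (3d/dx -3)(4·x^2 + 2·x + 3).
- 12 x^{2} + 18 x - 3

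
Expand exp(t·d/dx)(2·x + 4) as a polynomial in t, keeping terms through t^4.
2 t + 2 x + 4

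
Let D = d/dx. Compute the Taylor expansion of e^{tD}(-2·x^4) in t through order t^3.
2 x \left(- 4 t^{3} - 6 t^{2} x - 4 t x^{2} - x^{3}\right)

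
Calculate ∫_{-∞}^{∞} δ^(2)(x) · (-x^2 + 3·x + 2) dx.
-2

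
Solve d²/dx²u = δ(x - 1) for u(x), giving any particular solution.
\frac{|x - 1|}{2}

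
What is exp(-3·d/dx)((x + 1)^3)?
x^{3} - 6 x^{2} + 12 x - 8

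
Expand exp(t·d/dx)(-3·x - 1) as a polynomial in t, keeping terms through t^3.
- 3 t - 3 x - 1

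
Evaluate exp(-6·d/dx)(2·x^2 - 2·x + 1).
2 x^{2} - 26 x + 85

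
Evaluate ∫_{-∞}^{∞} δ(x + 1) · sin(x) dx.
- \sin{\left(1 \right)}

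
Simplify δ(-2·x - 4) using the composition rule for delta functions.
\frac{\delta(x + 2)}{2}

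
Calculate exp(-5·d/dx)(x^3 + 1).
x^{3} - 15 x^{2} + 75 x - 124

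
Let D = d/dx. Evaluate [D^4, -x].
-4D^{3}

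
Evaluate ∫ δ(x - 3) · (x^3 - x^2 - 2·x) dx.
12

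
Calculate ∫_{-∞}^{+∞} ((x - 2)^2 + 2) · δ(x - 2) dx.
2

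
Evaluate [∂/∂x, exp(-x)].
- e^{- x}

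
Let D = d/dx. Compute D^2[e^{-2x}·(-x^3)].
2 x \left(- 2 x^{2} + 6 x - 3\right) e^{- 2 x}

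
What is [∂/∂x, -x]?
-1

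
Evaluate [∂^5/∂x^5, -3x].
-15\frac{d^{4}}{dx^{4}}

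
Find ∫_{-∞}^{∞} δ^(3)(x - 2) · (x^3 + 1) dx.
-6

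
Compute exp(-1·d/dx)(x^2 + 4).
x^{2} - 2 x + 5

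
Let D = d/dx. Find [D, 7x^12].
84 x^{11}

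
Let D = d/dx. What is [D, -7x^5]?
- 35 x^{4}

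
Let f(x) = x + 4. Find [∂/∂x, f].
1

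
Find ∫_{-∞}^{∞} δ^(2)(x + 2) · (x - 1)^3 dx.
-18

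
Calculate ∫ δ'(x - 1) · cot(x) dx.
\frac{1}{\sin^{2}{\left(1 \right)}}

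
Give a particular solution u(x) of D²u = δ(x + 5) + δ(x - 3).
\frac{|x + 5|}{2} + \frac{|x - 3|}{2}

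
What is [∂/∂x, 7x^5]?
35 x^{4}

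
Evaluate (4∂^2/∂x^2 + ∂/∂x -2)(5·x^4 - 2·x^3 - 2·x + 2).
- 10 x^{4} + 24 x^{3} + 234 x^{2} - 44 x - 6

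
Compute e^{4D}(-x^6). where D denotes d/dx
- x^{6} - 24 x^{5} - 240 x^{4} - 1280 x^{3} - 3840 x^{2} - 6144 x - 4096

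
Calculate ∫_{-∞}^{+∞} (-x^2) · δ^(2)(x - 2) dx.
-2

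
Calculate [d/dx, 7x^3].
21 x^{2}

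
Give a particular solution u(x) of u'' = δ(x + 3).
\frac{|x + 3|}{2}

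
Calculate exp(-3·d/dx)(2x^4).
2 x^{4} - 24 x^{3} + 108 x^{2} - 216 x + 162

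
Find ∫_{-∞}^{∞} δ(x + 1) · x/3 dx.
- \frac{1}{3}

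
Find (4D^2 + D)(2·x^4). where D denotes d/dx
8 x^{2} \left(x + 12\right)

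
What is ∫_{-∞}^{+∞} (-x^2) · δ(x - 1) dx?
-1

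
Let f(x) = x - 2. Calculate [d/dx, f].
1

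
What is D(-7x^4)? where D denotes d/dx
- 28 x^{3}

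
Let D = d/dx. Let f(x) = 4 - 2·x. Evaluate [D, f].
-2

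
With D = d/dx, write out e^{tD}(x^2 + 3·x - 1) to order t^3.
t^{2} + t \left(2 x + 3\right) + x^{2} + 3 x - 1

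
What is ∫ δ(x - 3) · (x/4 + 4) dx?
\frac{19}{4}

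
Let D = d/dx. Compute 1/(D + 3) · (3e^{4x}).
\frac{3 e^{4 x}}{7}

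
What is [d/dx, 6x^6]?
36 x^{5}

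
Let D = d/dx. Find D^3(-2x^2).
0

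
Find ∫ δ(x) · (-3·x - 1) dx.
-1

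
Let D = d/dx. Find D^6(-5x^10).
- 756000 x^{4}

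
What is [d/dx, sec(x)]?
\tan{\left(x \right)} \sec{\left(x \right)}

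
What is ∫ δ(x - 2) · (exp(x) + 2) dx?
2 + e^{2}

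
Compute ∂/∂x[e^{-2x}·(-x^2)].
2 x \left(x - 1\right) e^{- 2 x}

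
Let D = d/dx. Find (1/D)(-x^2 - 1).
- \frac{x^{3}}{3} - x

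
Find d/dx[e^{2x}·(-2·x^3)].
x^{2} \left(- 4 x - 6\right) e^{2 x}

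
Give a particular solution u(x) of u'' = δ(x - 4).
\frac{|x - 4|}{2}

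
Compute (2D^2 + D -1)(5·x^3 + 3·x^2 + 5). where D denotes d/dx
- 5 x^{3} + 12 x^{2} + 66 x + 7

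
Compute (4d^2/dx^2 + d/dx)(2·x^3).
6 x \left(x + 8\right)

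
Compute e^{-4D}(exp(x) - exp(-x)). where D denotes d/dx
- e^{4 - x} + e^{x - 4}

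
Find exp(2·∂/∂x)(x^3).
x^{3} + 6 x^{2} + 12 x + 8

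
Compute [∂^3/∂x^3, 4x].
12\frac{d^{2}}{dx^{2}}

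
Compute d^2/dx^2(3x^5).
60 x^{3}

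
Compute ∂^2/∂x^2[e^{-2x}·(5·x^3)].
10 x \left(2 x^{2} - 6 x + 3\right) e^{- 2 x}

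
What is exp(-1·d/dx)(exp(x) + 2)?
e^{x - 1} + 2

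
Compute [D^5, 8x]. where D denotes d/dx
40D^{4}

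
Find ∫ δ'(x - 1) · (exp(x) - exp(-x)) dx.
- 2 \cosh{\left(1 \right)}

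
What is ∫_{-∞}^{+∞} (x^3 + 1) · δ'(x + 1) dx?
-3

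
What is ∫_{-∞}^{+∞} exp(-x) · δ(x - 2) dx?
e^{-2}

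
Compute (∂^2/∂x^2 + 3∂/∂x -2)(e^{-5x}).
8 e^{- 5 x}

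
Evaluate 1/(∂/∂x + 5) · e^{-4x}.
e^{- 4 x}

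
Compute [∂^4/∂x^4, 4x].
16\frac{d^{3}}{dx^{3}}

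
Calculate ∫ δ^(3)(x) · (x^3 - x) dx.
-6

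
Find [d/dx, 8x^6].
48 x^{5}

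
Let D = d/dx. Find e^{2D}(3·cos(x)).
3 \cos{\left(x + 2 \right)}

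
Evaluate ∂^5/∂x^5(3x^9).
45360 x^{4}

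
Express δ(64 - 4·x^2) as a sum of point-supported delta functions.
\frac{\delta(x - 4) + \delta(x + 4)}{32}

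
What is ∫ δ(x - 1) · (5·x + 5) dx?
10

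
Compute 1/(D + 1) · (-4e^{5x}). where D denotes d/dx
- \frac{2 e^{5 x}}{3}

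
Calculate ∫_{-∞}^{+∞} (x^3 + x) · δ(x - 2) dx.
10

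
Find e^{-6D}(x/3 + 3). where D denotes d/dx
\frac{x}{3} + 1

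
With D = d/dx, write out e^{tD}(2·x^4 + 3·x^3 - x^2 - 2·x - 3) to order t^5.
2 t^{4} + t^{3} \left(8 x + 3\right) + t^{2} \left(12 x^{2} + 9 x - 1\right) + t \left(8 x^{3} + 9 x^{2} - 2 x - 2\right) + 2 x^{4} + 3 x^{3} - x^{2} - 2 x - 3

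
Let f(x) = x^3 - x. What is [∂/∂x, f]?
3 x^{2} - 1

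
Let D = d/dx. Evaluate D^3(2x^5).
120 x^{2}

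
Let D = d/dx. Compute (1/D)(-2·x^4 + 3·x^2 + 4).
- \frac{2 x^{5}}{5} + x^{3} + 4 x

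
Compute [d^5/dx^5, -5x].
-25\frac{d^{4}}{dx^{4}}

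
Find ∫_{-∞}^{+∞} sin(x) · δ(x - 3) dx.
\sin{\left(3 \right)}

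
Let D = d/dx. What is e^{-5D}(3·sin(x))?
3 \sin{\left(x - 5 \right)}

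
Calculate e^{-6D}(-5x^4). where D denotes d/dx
- 5 x^{4} + 120 x^{3} - 1080 x^{2} + 4320 x - 6480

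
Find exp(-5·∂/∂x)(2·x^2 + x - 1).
2 x^{2} - 19 x + 44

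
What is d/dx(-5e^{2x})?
- 10 e^{2 x}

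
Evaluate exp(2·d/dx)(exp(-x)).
e^{- x - 2}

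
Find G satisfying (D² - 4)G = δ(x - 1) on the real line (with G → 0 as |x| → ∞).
-\frac{e^{-2|x - 1|}}{4}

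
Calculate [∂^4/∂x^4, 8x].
32\frac{d^{3}}{dx^{3}}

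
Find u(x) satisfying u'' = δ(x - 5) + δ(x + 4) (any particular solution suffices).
\frac{|x - 5|}{2} + \frac{|x + 4|}{2}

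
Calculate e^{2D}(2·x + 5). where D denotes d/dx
2 x + 9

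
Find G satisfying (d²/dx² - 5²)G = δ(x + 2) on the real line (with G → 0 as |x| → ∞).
-\frac{e^{-5|x + 2|}}{10}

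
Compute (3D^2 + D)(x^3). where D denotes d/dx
3 x \left(x + 6\right)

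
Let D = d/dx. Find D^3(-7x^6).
- 840 x^{3}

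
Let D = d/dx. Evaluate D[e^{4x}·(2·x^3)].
x^{2} \left(8 x + 6\right) e^{4 x}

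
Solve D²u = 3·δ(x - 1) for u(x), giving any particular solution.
\frac{3|x - 1|}{2}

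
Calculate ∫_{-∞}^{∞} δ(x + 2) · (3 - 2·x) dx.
7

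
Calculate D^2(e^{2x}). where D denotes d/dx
4 e^{2 x}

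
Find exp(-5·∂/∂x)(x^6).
x^{6} - 30 x^{5} + 375 x^{4} - 2500 x^{3} + 9375 x^{2} - 18750 x + 15625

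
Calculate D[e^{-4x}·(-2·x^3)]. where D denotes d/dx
x^{2} \left(8 x - 6\right) e^{- 4 x}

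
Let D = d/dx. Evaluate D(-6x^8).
- 48 x^{7}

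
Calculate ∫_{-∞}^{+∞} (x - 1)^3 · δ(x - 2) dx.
1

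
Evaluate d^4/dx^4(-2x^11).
- 15840 x^{7}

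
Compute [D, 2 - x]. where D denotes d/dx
-1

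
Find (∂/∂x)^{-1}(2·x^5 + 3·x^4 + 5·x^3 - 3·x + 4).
\frac{x^{6}}{3} + \frac{3 x^{5}}{5} + \frac{5 x^{4}}{4} - \frac{3 x^{2}}{2} + 4 x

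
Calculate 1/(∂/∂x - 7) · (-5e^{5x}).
\frac{5 e^{5 x}}{2}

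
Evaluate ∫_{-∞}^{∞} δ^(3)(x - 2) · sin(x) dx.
\cos{\left(2 \right)}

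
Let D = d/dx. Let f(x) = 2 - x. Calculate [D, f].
-1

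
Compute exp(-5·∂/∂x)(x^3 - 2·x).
x^{3} - 15 x^{2} + 73 x - 115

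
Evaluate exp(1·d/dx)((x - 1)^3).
x^{3}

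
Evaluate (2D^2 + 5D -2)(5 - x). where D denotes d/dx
2 x - 15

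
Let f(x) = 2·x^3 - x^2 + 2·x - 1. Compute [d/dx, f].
6 x^{2} - 2 x + 2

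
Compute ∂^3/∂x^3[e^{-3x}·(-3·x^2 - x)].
27 \left(3 x^{2} - 5 x + 1\right) e^{- 3 x}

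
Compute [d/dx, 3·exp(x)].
3 e^{x}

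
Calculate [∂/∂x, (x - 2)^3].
3 \left(x - 2\right)^{2}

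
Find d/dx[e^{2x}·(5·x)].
\left(10 x + 5\right) e^{2 x}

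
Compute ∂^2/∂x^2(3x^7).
126 x^{5}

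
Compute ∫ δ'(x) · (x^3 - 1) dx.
0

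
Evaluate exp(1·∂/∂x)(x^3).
x^{3} + 3 x^{2} + 3 x + 1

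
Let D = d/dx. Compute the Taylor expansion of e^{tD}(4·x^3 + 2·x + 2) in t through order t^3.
4 t^{3} + 12 t^{2} x + 2 t \left(6 x^{2} + 1\right) + 4 x^{3} + 2 x + 2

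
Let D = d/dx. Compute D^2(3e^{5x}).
75 e^{5 x}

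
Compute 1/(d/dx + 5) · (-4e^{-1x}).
- e^{- x}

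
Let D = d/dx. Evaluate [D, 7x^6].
42 x^{5}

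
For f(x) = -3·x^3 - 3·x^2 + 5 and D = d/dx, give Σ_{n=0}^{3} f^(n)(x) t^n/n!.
- 3 t^{3} - t^{2} \left(9 x + 3\right) - 3 t x \left(3 x + 2\right) - 3 x^{3} - 3 x^{2} + 5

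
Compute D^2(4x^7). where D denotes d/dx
168 x^{5}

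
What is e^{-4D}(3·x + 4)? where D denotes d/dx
3 x - 8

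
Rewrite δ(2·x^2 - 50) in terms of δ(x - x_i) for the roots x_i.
\frac{\delta(x - 5) + \delta(x + 5)}{20}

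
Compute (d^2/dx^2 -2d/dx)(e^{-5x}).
35 e^{- 5 x}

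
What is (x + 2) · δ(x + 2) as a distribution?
0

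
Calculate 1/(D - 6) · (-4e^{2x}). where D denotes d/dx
e^{2 x}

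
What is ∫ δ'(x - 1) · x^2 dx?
-2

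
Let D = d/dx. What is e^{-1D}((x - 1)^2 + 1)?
x^{2} - 4 x + 5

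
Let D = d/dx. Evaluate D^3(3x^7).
630 x^{4}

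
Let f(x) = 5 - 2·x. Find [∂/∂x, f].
-2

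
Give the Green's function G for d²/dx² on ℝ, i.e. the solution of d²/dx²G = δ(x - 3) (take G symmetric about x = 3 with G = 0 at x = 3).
\frac{|x - 3|}{2}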